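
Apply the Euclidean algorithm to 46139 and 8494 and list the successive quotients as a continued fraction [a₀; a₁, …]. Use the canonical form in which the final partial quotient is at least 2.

[5; 2, 3, 5, 1, 3, 50]

Run the Euclidean algorithm, recording each quotient:
46139 ÷ 8494 → quotient 5, remainder 3669
8494 ÷ 3669 → quotient 2, remainder 1156
3669 ÷ 1156 → quotient 3, remainder 201
1156 ÷ 201 → quotient 5, remainder 151
201 ÷ 151 → quotient 1, remainder 50
151 ÷ 50 → quotient 3, remainder 1
50 ÷ 1 → quotient 50, remainder 0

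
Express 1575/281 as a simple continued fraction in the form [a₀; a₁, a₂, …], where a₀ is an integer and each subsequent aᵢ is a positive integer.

⌊1575/281⌋ = 5, remainder 170
⌊281/170⌋ = 1, remainder 111
⌊170/111⌋ = 1, remainder 59
⌊111/59⌋ = 1, remainder 52
⌊59/52⌋ = 1, remainder 7
⌊52/7⌋ = 7, remainder 3
⌊7/3⌋ = 2, remainder 1
⌊3/1⌋ = 3, remainder 0

[5; 1, 1, 1, 1, 7, 2, 3]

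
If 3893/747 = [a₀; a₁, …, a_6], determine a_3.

2

Apply division with remainder until the remainder is 0:
3893 = 5·747 + 158, so a_0 = 5
747 = 4·158 + 115, so a_1 = 4
158 = 1·115 + 43, so a_2 = 1
115 = 2·43 + 29, so a_3 = 2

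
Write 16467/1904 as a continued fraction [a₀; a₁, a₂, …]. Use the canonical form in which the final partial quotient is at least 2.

[8; 1, 1, 1, 5, 2, 51]

Repeatedly divide and take the remainder:
16467 = 8·1904 + 1235, so a_0 = 8
1904 = 1·1235 + 669, so a_1 = 1
1235 = 1·669 + 566, so a_2 = 1
669 = 1·566 + 103, so a_3 = 1
566 = 5·103 + 51, so a_4 = 5
103 = 2·51 + 1, so a_5 = 2
51 = 51·1 + 0, so a_6 = 51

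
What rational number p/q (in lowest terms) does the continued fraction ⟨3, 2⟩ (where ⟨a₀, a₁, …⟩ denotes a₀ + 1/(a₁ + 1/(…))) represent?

a_0 = 3: 3/1
a_1 = 2: 7/2

7/2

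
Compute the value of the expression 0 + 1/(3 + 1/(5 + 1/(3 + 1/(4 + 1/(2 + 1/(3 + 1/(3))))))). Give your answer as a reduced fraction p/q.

1747/5570

Start with 3.
3 + 1/(3/1) = 3 + 1/3 = 10/3
2 + 1/(10/3) = 2 + 3/10 = 23/10
4 + 1/(23/10) = 4 + 10/23 = 102/23
3 + 1/(102/23) = 3 + 23/102 = 329/102
5 + 1/(329/102) = 5 + 102/329 = 1747/329
3 + 1/(1747/329) = 3 + 329/1747 = 5570/1747
0 + 1/(5570/1747) = 0 + 1747/5570 = 1747/5570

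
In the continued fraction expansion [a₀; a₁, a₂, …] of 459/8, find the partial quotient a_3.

459 = 57·8 + 3, so a_0 = 57
8 = 2·3 + 2, so a_1 = 2
3 = 1·2 + 1, so a_2 = 1
2 = 2·1 + 0, so a_3 = 2

2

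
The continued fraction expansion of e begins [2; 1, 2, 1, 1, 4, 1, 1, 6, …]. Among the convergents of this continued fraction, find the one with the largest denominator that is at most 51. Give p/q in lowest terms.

106/39

a_0 = 2: 2/1  (≤ bound)
a_1 = 1: 3/1  (≤ bound)
a_2 = 2: 8/3  (≤ bound)
a_3 = 1: 11/4  (≤ bound)
a_4 = 1: 19/7  (≤ bound)
a_5 = 4: 87/32  (≤ bound)
a_6 = 1: 106/39  (≤ bound)
a_7 = 1: 193/71  (> 51, stop)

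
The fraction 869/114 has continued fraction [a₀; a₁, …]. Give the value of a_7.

869 = 7·114 + 71, so a_0 = 7
114 = 1·71 + 43, so a_1 = 1
71 = 1·43 + 28, so a_2 = 1
43 = 1·28 + 15, so a_3 = 1
28 = 1·15 + 13, so a_4 = 1
15 = 1·13 + 2, so a_5 = 1
13 = 6·2 + 1, so a_6 = 6
2 = 2·1 + 0, so a_7 = 2

2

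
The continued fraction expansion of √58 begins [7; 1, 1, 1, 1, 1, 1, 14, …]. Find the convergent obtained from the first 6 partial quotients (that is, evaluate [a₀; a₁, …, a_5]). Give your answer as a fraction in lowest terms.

61/8

a_0 = 7: 7/1
a_1 = 1: 8/1
a_2 = 1: 15/2
a_3 = 1: 23/3
a_4 = 1: 38/5
a_5 = 1: 61/8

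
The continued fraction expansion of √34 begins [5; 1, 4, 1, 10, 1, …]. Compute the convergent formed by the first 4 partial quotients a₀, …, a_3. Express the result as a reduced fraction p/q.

Start with 1.
4 + 1/(1/1) = 4 + 1/1 = 5/1
1 + 1/(5/1) = 1 + 1/5 = 6/5
5 + 1/(6/5) = 5 + 5/6 = 35/6

35/6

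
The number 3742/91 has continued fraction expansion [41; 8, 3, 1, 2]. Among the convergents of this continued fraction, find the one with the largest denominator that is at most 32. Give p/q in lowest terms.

1028/25

a_0 = 41: 41/1  (≤ bound)
a_1 = 8: 329/8  (≤ bound)
a_2 = 3: 1028/25  (≤ bound)
a_3 = 1: 1357/33  (> 32, stop)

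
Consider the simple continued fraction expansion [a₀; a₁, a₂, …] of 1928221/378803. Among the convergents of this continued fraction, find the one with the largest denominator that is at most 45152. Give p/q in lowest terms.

a_0 = 5: 5/1  (≤ bound)
a_1 = 11: 56/11  (≤ bound)
a_2 = 13: 733/144  (≤ bound)
a_3 = 2: 1522/299  (≤ bound)
a_4 = 14: 22041/4330  (≤ bound)
a_5 = 12: 266014/52259  (> 45152, stop)

22041/4330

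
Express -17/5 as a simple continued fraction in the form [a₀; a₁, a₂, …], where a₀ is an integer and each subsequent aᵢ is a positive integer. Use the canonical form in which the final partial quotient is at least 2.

⌊-17/5⌋ = -4, remainder 3
⌊5/3⌋ = 1, remainder 2
⌊3/2⌋ = 1, remainder 1
⌊2/1⌋ = 2, remainder 0

[-4; 1, 1, 2]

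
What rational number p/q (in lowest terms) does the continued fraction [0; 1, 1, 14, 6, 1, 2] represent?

Start with 2.
1 + 1/(2/1) = 1 + 1/2 = 3/2
6 + 1/(3/2) = 6 + 2/3 = 20/3
14 + 1/(20/3) = 14 + 3/20 = 283/20
1 + 1/(283/20) = 1 + 20/283 = 303/283
1 + 1/(303/283) = 1 + 283/303 = 586/303
0 + 1/(586/303) = 0 + 303/586 = 303/586

303/586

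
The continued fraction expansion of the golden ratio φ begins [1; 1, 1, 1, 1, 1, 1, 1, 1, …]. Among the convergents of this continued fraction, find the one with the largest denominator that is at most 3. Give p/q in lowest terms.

5/3

List convergents until the denominator exceeds the bound:
a_0 = 1: 1/1  (≤ bound)
a_1 = 1: 2/1  (≤ bound)
a_2 = 1: 3/2  (≤ bound)
a_3 = 1: 5/3  (≤ bound)
a_4 = 1: 8/5  (> 3, stop)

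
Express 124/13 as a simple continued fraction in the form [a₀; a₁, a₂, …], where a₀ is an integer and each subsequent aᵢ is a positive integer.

Apply division with remainder until the remainder is 0:
124 ÷ 13 → quotient 9, remainder 7
13 ÷ 7 → quotient 1, remainder 6
7 ÷ 6 → quotient 1, remainder 1
6 ÷ 1 → quotient 6, remainder 0

[9; 1, 1, 6]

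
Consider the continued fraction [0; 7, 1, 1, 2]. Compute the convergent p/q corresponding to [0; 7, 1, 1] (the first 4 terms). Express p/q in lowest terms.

Start with 1.
1 + 1/(1/1) = 1 + 1/1 = 2/1
7 + 1/(2/1) = 7 + 1/2 = 15/2
0 + 1/(15/2) = 0 + 2/15 = 2/15

2/15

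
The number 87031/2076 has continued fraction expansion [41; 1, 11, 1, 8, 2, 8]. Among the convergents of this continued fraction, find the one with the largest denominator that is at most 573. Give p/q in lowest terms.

10271/245

a_0 = 41: 41/1  (≤ bound)
a_1 = 1: 42/1  (≤ bound)
a_2 = 11: 503/12  (≤ bound)
a_3 = 1: 545/13  (≤ bound)
a_4 = 8: 4863/116  (≤ bound)
a_5 = 2: 10271/245  (≤ bound)
a_6 = 8: 87031/2076  (> 573, stop)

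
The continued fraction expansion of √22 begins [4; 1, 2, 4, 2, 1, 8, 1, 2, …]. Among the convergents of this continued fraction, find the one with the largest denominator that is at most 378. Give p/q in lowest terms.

1712/365

List convergents until the denominator exceeds the bound:
a_0 = 4: 4/1  (≤ bound)
a_1 = 1: 5/1  (≤ bound)
a_2 = 2: 14/3  (≤ bound)
a_3 = 4: 61/13  (≤ bound)
a_4 = 2: 136/29  (≤ bound)
a_5 = 1: 197/42  (≤ bound)
a_6 = 8: 1712/365  (≤ bound)
a_7 = 1: 1909/407  (> 378, stop)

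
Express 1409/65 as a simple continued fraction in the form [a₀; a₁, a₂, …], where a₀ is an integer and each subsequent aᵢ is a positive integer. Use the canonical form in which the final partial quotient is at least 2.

⌊1409/65⌋ = 21, remainder 44
⌊65/44⌋ = 1, remainder 21
⌊44/21⌋ = 2, remainder 2
⌊21/2⌋ = 10, remainder 1
⌊2/1⌋ = 2, remainder 0

[21; 1, 2, 10, 2]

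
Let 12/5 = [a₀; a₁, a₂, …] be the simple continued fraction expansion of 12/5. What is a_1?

2

12 ÷ 5 → quotient 2, remainder 2
5 ÷ 2 → quotient 2, remainder 1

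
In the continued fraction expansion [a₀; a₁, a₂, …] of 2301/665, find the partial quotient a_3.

1

⌊2301/665⌋ = 3, remainder 306
⌊665/306⌋ = 2, remainder 53
⌊306/53⌋ = 5, remainder 41
⌊53/41⌋ = 1, remainder 12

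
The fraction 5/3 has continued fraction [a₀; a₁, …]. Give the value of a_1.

Apply division with remainder until the remainder is 0:
5 ÷ 3 → quotient 1, remainder 2
3 ÷ 2 → quotient 1, remainder 1

1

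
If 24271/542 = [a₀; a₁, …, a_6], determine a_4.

1

⌊24271/542⌋ = 44, remainder 423
⌊542/423⌋ = 1, remainder 119
⌊423/119⌋ = 3, remainder 66
⌊119/66⌋ = 1, remainder 53
⌊66/53⌋ = 1, remainder 13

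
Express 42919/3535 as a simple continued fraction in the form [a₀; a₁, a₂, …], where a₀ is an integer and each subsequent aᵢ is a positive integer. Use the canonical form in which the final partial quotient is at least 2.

[12; 7, 11, 1, 7, 2, 2]

42919 = 12·3535 + 499, so a_0 = 12
3535 = 7·499 + 42, so a_1 = 7
499 = 11·42 + 37, so a_2 = 11
42 = 1·37 + 5, so a_3 = 1
37 = 7·5 + 2, so a_4 = 7
5 = 2·2 + 1, so a_5 = 2
2 = 2·1 + 0, so a_6 = 2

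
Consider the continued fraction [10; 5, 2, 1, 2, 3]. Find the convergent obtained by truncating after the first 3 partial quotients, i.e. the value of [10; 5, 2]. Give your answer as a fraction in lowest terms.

Use the convergent recurrence hₖ = aₖ·hₖ₋₁ + hₖ₋₂ (and likewise for the denominators kₖ):
a_0 = 10: 10/1
a_1 = 5: 51/5
a_2 = 2: 112/11

112/11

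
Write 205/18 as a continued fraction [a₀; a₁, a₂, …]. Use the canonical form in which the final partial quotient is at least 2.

Apply division with remainder until the remainder is 0:
⌊205/18⌋ = 11, remainder 7
⌊18/7⌋ = 2, remainder 4
⌊7/4⌋ = 1, remainder 3
⌊4/3⌋ = 1, remainder 1
⌊3/1⌋ = 3, remainder 0

[11; 2, 1, 1, 3]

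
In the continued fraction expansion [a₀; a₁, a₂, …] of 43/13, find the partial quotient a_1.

3

Repeatedly divide and take the remainder:
43 ÷ 13 → quotient 3, remainder 4
13 ÷ 4 → quotient 3, remainder 1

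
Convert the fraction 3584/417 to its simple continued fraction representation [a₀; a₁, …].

Run the Euclidean algorithm, recording each quotient:
3584 = 8·417 + 248, so a_0 = 8
417 = 1·248 + 169, so a_1 = 1
248 = 1·169 + 79, so a_2 = 1
169 = 2·79 + 11, so a_3 = 2
79 = 7·11 + 2, so a_4 = 7
11 = 5·2 + 1, so a_5 = 5
2 = 2·1 + 0, so a_6 = 2

[8; 1, 1, 2, 7, 5, 2]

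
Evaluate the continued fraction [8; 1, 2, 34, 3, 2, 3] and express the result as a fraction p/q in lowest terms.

Compute successive convergents:
a_0 = 8: 8/1
a_1 = 1: 9/1
a_2 = 2: 26/3
a_3 = 34: 893/103
a_4 = 3: 2705/312
a_5 = 2: 6303/727
a_6 = 3: 21614/2493

21614/2493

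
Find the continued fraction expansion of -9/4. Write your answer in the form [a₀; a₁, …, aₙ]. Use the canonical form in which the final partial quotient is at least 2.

Run the Euclidean algorithm, recording each quotient:
⌊-9/4⌋ = -3, remainder 3
⌊4/3⌋ = 1, remainder 1
⌊3/1⌋ = 3, remainder 0

[-3; 1, 3]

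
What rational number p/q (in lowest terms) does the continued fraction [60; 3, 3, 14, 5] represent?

Compute successive convergents:
a_0 = 60: 60/1
a_1 = 3: 181/3
a_2 = 3: 603/10
a_3 = 14: 8623/143
a_4 = 5: 43718/725

43718/725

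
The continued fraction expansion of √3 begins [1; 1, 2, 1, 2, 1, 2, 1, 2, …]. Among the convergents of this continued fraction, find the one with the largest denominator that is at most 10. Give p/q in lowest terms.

a_0 = 1: 1/1  (≤ bound)
a_1 = 1: 2/1  (≤ bound)
a_2 = 2: 5/3  (≤ bound)
a_3 = 1: 7/4  (≤ bound)
a_4 = 2: 19/11  (> 10, stop)

7/4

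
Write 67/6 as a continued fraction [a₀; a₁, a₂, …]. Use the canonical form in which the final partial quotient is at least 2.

[11; 6]

⌊67/6⌋ = 11, remainder 1
⌊6/1⌋ = 6, remainder 0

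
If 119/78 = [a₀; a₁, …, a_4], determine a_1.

119 = 1·78 + 41, so a_0 = 1
78 = 1·41 + 37, so a_1 = 1

1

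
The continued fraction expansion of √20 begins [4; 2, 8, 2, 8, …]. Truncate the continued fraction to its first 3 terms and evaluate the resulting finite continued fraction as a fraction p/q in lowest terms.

76/17

Start with 8.
2 + 1/(8/1) = 2 + 1/8 = 17/8
4 + 1/(17/8) = 4 + 8/17 = 76/17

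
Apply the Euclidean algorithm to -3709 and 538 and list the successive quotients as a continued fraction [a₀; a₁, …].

[-7; 9, 2, 3, 1, 1, 3]

⌊-3709/538⌋ = -7, remainder 57
⌊538/57⌋ = 9, remainder 25
⌊57/25⌋ = 2, remainder 7
⌊25/7⌋ = 3, remainder 4
⌊7/4⌋ = 1, remainder 3
⌊4/3⌋ = 1, remainder 1
⌊3/1⌋ = 3, remainder 0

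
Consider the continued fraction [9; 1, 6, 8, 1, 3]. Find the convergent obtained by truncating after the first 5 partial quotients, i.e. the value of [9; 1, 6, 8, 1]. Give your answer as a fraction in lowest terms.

a_0 = 9: 9/1
a_1 = 1: 10/1
a_2 = 6: 69/7
a_3 = 8: 562/57
a_4 = 1: 631/64

631/64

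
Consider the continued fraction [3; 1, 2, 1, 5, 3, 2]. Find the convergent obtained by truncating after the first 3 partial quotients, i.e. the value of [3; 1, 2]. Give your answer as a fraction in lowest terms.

11/3

Start with 2.
1 + 1/(2/1) = 1 + 1/2 = 3/2
3 + 1/(3/2) = 3 + 2/3 = 11/3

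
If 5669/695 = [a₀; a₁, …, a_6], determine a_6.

13

5669 = 8·695 + 109, so a_0 = 8
695 = 6·109 + 41, so a_1 = 6
109 = 2·41 + 27, so a_2 = 2
41 = 1·27 + 14, so a_3 = 1
27 = 1·14 + 13, so a_4 = 1
14 = 1·13 + 1, so a_5 = 1
13 = 13·1 + 0, so a_6 = 13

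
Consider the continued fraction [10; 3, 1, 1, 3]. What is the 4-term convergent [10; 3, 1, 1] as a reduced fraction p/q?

72/7

Starting at the tail and folding back:
Start with 1.
1 + 1/(1/1) = 1 + 1/1 = 2/1
3 + 1/(2/1) = 3 + 1/2 = 7/2
10 + 1/(7/2) = 10 + 2/7 = 72/7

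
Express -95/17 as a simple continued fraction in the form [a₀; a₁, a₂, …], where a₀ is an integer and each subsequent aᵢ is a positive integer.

-95 = -6·17 + 7, so a_0 = -6
17 = 2·7 + 3, so a_1 = 2
7 = 2·3 + 1, so a_2 = 2
3 = 3·1 + 0, so a_3 = 3

[-6; 2, 2, 3]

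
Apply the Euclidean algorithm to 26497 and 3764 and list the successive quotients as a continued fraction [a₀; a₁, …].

26497 ÷ 3764 → quotient 7, remainder 149
3764 ÷ 149 → quotient 25, remainder 39
149 ÷ 39 → quotient 3, remainder 32
39 ÷ 32 → quotient 1, remainder 7
32 ÷ 7 → quotient 4, remainder 4
7 ÷ 4 → quotient 1, remainder 3
4 ÷ 3 → quotient 1, remainder 1
3 ÷ 1 → quotient 3, remainder 0

[7; 25, 3, 1, 4, 1, 1, 3]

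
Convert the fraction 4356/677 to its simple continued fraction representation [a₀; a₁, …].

Repeatedly divide and take the remainder:
4356 ÷ 677 → quotient 6, remainder 294
677 ÷ 294 → quotient 2, remainder 89
294 ÷ 89 → quotient 3, remainder 27
89 ÷ 27 → quotient 3, remainder 8
27 ÷ 8 → quotient 3, remainder 3
8 ÷ 3 → quotient 2, remainder 2
3 ÷ 2 → quotient 1, remainder 1
2 ÷ 1 → quotient 2, remainder 0

[6; 2, 3, 3, 3, 2, 1, 2]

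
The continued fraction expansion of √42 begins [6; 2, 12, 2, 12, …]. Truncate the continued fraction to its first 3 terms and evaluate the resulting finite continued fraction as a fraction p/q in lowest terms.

162/25

Compute successive convergents:
a_0 = 6: 6/1
a_1 = 2: 13/2
a_2 = 12: 162/25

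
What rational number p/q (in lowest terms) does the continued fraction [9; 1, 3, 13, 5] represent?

a_0 = 9: 9/1
a_1 = 1: 10/1
a_2 = 3: 39/4
a_3 = 13: 517/53
a_4 = 5: 2624/269

2624/269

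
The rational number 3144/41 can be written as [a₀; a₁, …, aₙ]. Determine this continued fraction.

3144 ÷ 41 → quotient 76, remainder 28
41 ÷ 28 → quotient 1, remainder 13
28 ÷ 13 → quotient 2, remainder 2
13 ÷ 2 → quotient 6, remainder 1
2 ÷ 1 → quotient 2, remainder 0

[76; 1, 2, 6, 2]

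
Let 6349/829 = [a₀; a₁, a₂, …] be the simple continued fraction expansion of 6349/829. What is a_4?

13

Apply division with remainder until the remainder is 0:
6349 = 7·829 + 546, so a_0 = 7
829 = 1·546 + 283, so a_1 = 1
546 = 1·283 + 263, so a_2 = 1
283 = 1·263 + 20, so a_3 = 1
263 = 13·20 + 3, so a_4 = 13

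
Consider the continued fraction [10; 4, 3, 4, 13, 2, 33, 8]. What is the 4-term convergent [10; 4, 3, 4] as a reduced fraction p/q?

a_0 = 10: 10/1
a_1 = 4: 41/4
a_2 = 3: 133/13
a_3 = 4: 573/56

573/56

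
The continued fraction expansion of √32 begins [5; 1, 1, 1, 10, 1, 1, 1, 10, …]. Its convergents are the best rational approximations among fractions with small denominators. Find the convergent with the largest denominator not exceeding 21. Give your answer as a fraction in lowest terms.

List convergents until the denominator exceeds the bound:
a_0 = 5: 5/1  (≤ bound)
a_1 = 1: 6/1  (≤ bound)
a_2 = 1: 11/2  (≤ bound)
a_3 = 1: 17/3  (≤ bound)
a_4 = 10: 181/32  (> 21, stop)

17/3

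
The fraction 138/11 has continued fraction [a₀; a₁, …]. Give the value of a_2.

1

138 ÷ 11 → quotient 12, remainder 6
11 ÷ 6 → quotient 1, remainder 5
6 ÷ 5 → quotient 1, remainder 1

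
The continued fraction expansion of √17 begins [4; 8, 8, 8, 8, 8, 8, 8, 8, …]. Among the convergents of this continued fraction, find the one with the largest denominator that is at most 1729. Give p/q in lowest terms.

2177/528

List convergents until the denominator exceeds the bound:
a_0 = 4: 4/1  (≤ bound)
a_1 = 8: 33/8  (≤ bound)
a_2 = 8: 268/65  (≤ bound)
a_3 = 8: 2177/528  (≤ bound)
a_4 = 8: 17684/4289  (> 1729, stop)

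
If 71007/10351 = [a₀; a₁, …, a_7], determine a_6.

71007 = 6·10351 + 8901, so a_0 = 6
10351 = 1·8901 + 1450, so a_1 = 1
8901 = 6·1450 + 201, so a_2 = 6
1450 = 7·201 + 43, so a_3 = 7
201 = 4·43 + 29, so a_4 = 4
43 = 1·29 + 14, so a_5 = 1
29 = 2·14 + 1, so a_6 = 2

2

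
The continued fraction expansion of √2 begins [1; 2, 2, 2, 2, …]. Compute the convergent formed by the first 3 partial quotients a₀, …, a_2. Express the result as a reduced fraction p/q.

Work from the innermost term outward:
Start with 2.
2 + 1/(2/1) = 2 + 1/2 = 5/2
1 + 1/(5/2) = 1 + 2/5 = 7/5

7/5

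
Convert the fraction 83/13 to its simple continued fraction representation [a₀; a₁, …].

[6; 2, 1, 1, 2]

Run the Euclidean algorithm, recording each quotient:
83 ÷ 13 → quotient 6, remainder 5
13 ÷ 5 → quotient 2, remainder 3
5 ÷ 3 → quotient 1, remainder 2
3 ÷ 2 → quotient 1, remainder 1
2 ÷ 1 → quotient 2, remainder 0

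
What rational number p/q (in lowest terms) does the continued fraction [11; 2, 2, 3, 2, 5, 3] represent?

Work from the innermost term outward:
Start with 3.
5 + 1/(3/1) = 5 + 1/3 = 16/3
2 + 1/(16/3) = 2 + 3/16 = 35/16
3 + 1/(35/16) = 3 + 16/35 = 121/35
2 + 1/(121/35) = 2 + 35/121 = 277/121
2 + 1/(277/121) = 2 + 121/277 = 675/277
11 + 1/(675/277) = 11 + 277/675 = 7702/675

7702/675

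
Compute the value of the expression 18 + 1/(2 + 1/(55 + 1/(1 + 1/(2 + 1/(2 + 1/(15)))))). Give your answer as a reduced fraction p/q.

224573/12142

Start with 15.
2 + 1/(15/1) = 2 + 1/15 = 31/15
2 + 1/(31/15) = 2 + 15/31 = 77/31
1 + 1/(77/31) = 1 + 31/77 = 108/77
55 + 1/(108/77) = 55 + 77/108 = 6017/108
2 + 1/(6017/108) = 2 + 108/6017 = 12142/6017
18 + 1/(12142/6017) = 18 + 6017/12142 = 224573/12142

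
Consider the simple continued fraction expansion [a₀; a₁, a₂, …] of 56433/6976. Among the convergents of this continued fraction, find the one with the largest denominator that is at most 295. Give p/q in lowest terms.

542/67

a_0 = 8: 8/1  (≤ bound)
a_1 = 11: 89/11  (≤ bound)
a_2 = 6: 542/67  (≤ bound)
a_3 = 5: 2799/346  (> 295, stop)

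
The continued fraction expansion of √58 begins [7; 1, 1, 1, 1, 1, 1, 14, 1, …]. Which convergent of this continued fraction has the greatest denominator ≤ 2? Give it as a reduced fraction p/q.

15/2

List convergents until the denominator exceeds the bound:
a_0 = 7: 7/1  (≤ bound)
a_1 = 1: 8/1  (≤ bound)
a_2 = 1: 15/2  (≤ bound)
a_3 = 1: 23/3  (> 2, stop)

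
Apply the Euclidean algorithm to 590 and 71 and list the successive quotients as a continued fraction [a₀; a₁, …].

590 ÷ 71 → quotient 8, remainder 22
71 ÷ 22 → quotient 3, remainder 5
22 ÷ 5 → quotient 4, remainder 2
5 ÷ 2 → quotient 2, remainder 1
2 ÷ 1 → quotient 2, remainder 0

[8; 3, 4, 2, 2]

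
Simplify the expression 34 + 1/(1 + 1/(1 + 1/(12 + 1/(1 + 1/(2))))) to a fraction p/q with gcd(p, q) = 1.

2727/79

Start with 2.
1 + 1/(2/1) = 1 + 1/2 = 3/2
12 + 1/(3/2) = 12 + 2/3 = 38/3
1 + 1/(38/3) = 1 + 3/38 = 41/38
1 + 1/(41/38) = 1 + 38/41 = 79/41
34 + 1/(79/41) = 34 + 41/79 = 2727/79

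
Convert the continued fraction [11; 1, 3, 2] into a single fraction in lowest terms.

a_0 = 11: 11/1
a_1 = 1: 12/1
a_2 = 3: 47/4
a_3 = 2: 106/9

106/9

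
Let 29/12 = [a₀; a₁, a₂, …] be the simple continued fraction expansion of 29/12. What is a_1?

2

Run the Euclidean algorithm, recording each quotient:
29 = 2·12 + 5, so a_0 = 2
12 = 2·5 + 2, so a_1 = 2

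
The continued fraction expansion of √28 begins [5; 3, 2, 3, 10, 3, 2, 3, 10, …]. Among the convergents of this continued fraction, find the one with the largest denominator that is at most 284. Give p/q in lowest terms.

List convergents until the denominator exceeds the bound:
a_0 = 5: 5/1  (≤ bound)
a_1 = 3: 16/3  (≤ bound)
a_2 = 2: 37/7  (≤ bound)
a_3 = 3: 127/24  (≤ bound)
a_4 = 10: 1307/247  (≤ bound)
a_5 = 3: 4048/765  (> 284, stop)

1307/247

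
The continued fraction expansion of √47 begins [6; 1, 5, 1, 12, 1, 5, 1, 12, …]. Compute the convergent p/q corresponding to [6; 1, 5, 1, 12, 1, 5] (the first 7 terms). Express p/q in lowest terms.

3942/575

Start with 5.
1 + 1/(5/1) = 1 + 1/5 = 6/5
12 + 1/(6/5) = 12 + 5/6 = 77/6
1 + 1/(77/6) = 1 + 6/77 = 83/77
5 + 1/(83/77) = 5 + 77/83 = 492/83
1 + 1/(492/83) = 1 + 83/492 = 575/492
6 + 1/(575/492) = 6 + 492/575 = 3942/575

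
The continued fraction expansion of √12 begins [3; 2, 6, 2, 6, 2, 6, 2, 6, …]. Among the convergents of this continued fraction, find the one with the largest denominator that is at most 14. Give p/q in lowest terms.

a_0 = 3: 3/1  (≤ bound)
a_1 = 2: 7/2  (≤ bound)
a_2 = 6: 45/13  (≤ bound)
a_3 = 2: 97/28  (> 14, stop)

45/13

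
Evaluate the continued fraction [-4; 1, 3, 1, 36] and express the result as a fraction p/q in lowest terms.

Start with 36.
1 + 1/(36/1) = 1 + 1/36 = 37/36
3 + 1/(37/36) = 3 + 36/37 = 147/37
1 + 1/(147/37) = 1 + 37/147 = 184/147
-4 + 1/(184/147) = -4 + 147/184 = -589/184

-589/184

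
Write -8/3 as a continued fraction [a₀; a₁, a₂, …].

Apply division with remainder until the remainder is 0:
-8 ÷ 3 → quotient -3, remainder 1
3 ÷ 1 → quotient 3, remainder 0

[-3; 3]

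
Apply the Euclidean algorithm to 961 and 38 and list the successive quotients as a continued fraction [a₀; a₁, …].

[25; 3, 2, 5]

⌊961/38⌋ = 25, remainder 11
⌊38/11⌋ = 3, remainder 5
⌊11/5⌋ = 2, remainder 1
⌊5/1⌋ = 5, remainder 0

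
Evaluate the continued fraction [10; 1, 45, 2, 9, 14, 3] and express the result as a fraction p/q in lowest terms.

419905/38248

Use the convergent recurrence hₖ = aₖ·hₖ₋₁ + hₖ₋₂ (and likewise for the denominators kₖ):
a_0 = 10: 10/1
a_1 = 1: 11/1
a_2 = 45: 505/46
a_3 = 2: 1021/93
a_4 = 9: 9694/883
a_5 = 14: 136737/12455
a_6 = 3: 419905/38248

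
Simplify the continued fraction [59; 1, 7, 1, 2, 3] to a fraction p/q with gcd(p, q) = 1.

5210/87

Start with 3.
2 + 1/(3/1) = 2 + 1/3 = 7/3
1 + 1/(7/3) = 1 + 3/7 = 10/7
7 + 1/(10/7) = 7 + 7/10 = 77/10
1 + 1/(77/10) = 1 + 10/77 = 87/77
59 + 1/(87/77) = 59 + 77/87 = 5210/87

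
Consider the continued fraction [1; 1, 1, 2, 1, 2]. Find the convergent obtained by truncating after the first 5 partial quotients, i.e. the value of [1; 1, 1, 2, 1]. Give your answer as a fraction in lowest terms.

Start with 1.
2 + 1/(1/1) = 2 + 1/1 = 3/1
1 + 1/(3/1) = 1 + 1/3 = 4/3
1 + 1/(4/3) = 1 + 3/4 = 7/4
1 + 1/(7/4) = 1 + 4/7 = 11/7

11/7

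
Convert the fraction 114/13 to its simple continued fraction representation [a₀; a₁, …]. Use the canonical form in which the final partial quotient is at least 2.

[8; 1, 3, 3]

Apply division with remainder until the remainder is 0:
114 = 8·13 + 10, so a_0 = 8
13 = 1·10 + 3, so a_1 = 1
10 = 3·3 + 1, so a_2 = 3
3 = 3·1 + 0, so a_3 = 3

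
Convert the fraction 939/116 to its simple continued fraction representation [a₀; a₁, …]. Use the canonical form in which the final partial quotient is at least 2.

[8; 10, 1, 1, 5]

939 ÷ 116 → quotient 8, remainder 11
116 ÷ 11 → quotient 10, remainder 6
11 ÷ 6 → quotient 1, remainder 5
6 ÷ 5 → quotient 1, remainder 1
5 ÷ 1 → quotient 5, remainder 0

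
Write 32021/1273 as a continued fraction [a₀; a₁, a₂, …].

[25; 6, 2, 48, 2]

Apply division with remainder until the remainder is 0:
⌊32021/1273⌋ = 25, remainder 196
⌊1273/196⌋ = 6, remainder 97
⌊196/97⌋ = 2, remainder 2
⌊97/2⌋ = 48, remainder 1
⌊2/1⌋ = 2, remainder 0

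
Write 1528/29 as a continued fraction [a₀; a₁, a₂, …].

[52; 1, 2, 4, 2]

1528 = 52·29 + 20, so a_0 = 52
29 = 1·20 + 9, so a_1 = 1
20 = 2·9 + 2, so a_2 = 2
9 = 4·2 + 1, so a_3 = 4
2 = 2·1 + 0, so a_4 = 2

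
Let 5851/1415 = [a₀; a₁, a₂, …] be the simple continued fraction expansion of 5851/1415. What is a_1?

7

Run the Euclidean algorithm, recording each quotient:
5851 ÷ 1415 → quotient 4, remainder 191
1415 ÷ 191 → quotient 7, remainder 78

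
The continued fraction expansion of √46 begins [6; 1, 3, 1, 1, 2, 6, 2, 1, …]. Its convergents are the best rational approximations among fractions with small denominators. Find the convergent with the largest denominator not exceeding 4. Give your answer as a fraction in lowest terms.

List convergents until the denominator exceeds the bound:
a_0 = 6: 6/1  (≤ bound)
a_1 = 1: 7/1  (≤ bound)
a_2 = 3: 27/4  (≤ bound)
a_3 = 1: 34/5  (> 4, stop)

27/4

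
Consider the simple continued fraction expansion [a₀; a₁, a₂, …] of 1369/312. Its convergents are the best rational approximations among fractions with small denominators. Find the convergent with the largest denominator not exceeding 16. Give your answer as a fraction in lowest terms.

57/13

a_0 = 4: 4/1  (≤ bound)
a_1 = 2: 9/2  (≤ bound)
a_2 = 1: 13/3  (≤ bound)
a_3 = 1: 22/5  (≤ bound)
a_4 = 2: 57/13  (≤ bound)
a_5 = 1: 79/18  (> 16, stop)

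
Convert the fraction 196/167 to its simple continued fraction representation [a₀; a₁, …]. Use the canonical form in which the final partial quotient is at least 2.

⌊196/167⌋ = 1, remainder 29
⌊167/29⌋ = 5, remainder 22
⌊29/22⌋ = 1, remainder 7
⌊22/7⌋ = 3, remainder 1
⌊7/1⌋ = 7, remainder 0

[1; 5, 1, 3, 7]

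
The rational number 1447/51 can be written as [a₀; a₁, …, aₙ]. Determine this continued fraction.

[28; 2, 1, 2, 6]

Run the Euclidean algorithm, recording each quotient:
⌊1447/51⌋ = 28, remainder 19
⌊51/19⌋ = 2, remainder 13
⌊19/13⌋ = 1, remainder 6
⌊13/6⌋ = 2, remainder 1
⌊6/1⌋ = 6, remainder 0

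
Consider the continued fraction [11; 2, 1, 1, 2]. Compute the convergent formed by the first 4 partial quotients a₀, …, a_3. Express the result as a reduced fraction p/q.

a_0 = 11: 11/1
a_1 = 2: 23/2
a_2 = 1: 34/3
a_3 = 1: 57/5

57/5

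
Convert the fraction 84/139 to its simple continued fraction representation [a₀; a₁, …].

[0; 1, 1, 1, 1, 8, 1, 2]

84 = 0·139 + 84, so a_0 = 0
139 = 1·84 + 55, so a_1 = 1
84 = 1·55 + 29, so a_2 = 1
55 = 1·29 + 26, so a_3 = 1
29 = 1·26 + 3, so a_4 = 1
26 = 8·3 + 2, so a_5 = 8
3 = 1·2 + 1, so a_6 = 1
2 = 2·1 + 0, so a_7 = 2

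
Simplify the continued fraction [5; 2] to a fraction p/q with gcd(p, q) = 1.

11/2

Start with 2.
5 + 1/(2/1) = 5 + 1/2 = 11/2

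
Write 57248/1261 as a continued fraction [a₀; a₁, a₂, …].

⌊57248/1261⌋ = 45, remainder 503
⌊1261/503⌋ = 2, remainder 255
⌊503/255⌋ = 1, remainder 248
⌊255/248⌋ = 1, remainder 7
⌊248/7⌋ = 35, remainder 3
⌊7/3⌋ = 2, remainder 1
⌊3/1⌋ = 3, remainder 0

[45; 2, 1, 1, 35, 2, 3]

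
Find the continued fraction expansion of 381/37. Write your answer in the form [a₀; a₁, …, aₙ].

[10; 3, 2, 1, 3]

381 ÷ 37 → quotient 10, remainder 11
37 ÷ 11 → quotient 3, remainder 4
11 ÷ 4 → quotient 2, remainder 3
4 ÷ 3 → quotient 1, remainder 1
3 ÷ 1 → quotient 3, remainder 0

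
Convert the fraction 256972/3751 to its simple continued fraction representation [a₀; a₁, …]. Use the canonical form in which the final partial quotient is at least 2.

[68; 1, 1, 32, 2, 2, 11]

⌊256972/3751⌋ = 68, remainder 1904
⌊3751/1904⌋ = 1, remainder 1847
⌊1904/1847⌋ = 1, remainder 57
⌊1847/57⌋ = 32, remainder 23
⌊57/23⌋ = 2, remainder 11
⌊23/11⌋ = 2, remainder 1
⌊11/1⌋ = 11, remainder 0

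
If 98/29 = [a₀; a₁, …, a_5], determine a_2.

1

Apply division with remainder until the remainder is 0:
98 ÷ 29 → quotient 3, remainder 11
29 ÷ 11 → quotient 2, remainder 7
11 ÷ 7 → quotient 1, remainder 4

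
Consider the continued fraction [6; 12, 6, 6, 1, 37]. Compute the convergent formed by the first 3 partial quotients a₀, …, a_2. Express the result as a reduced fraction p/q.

Start with 6.
12 + 1/(6/1) = 12 + 1/6 = 73/6
6 + 1/(73/6) = 6 + 6/73 = 444/73

444/73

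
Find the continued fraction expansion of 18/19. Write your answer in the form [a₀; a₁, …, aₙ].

⌊18/19⌋ = 0, remainder 18
⌊19/18⌋ = 1, remainder 1
⌊18/1⌋ = 18, remainder 0

[0; 1, 18]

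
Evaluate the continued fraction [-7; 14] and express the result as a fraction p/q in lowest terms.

Collapse the nested fraction from the inside out:
Start with 14.
-7 + 1/(14/1) = -7 + 1/14 = -97/14

-97/14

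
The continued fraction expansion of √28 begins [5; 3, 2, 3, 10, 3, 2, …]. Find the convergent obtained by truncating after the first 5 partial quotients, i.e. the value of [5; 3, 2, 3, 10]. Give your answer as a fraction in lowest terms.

1307/247

Starting at the tail and folding back:
Start with 10.
3 + 1/(10/1) = 3 + 1/10 = 31/10
2 + 1/(31/10) = 2 + 10/31 = 72/31
3 + 1/(72/31) = 3 + 31/72 = 247/72
5 + 1/(247/72) = 5 + 72/247 = 1307/247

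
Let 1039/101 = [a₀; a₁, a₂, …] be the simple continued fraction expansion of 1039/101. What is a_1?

3

1039 = 10·101 + 29, so a_0 = 10
101 = 3·29 + 14, so a_1 = 3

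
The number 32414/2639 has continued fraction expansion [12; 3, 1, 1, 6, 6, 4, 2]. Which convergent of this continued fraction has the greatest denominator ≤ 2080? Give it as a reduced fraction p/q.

a_0 = 12: 12/1  (≤ bound)
a_1 = 3: 37/3  (≤ bound)
a_2 = 1: 49/4  (≤ bound)
a_3 = 1: 86/7  (≤ bound)
a_4 = 6: 565/46  (≤ bound)
a_5 = 6: 3476/283  (≤ bound)
a_6 = 4: 14469/1178  (≤ bound)
a_7 = 2: 32414/2639  (> 2080, stop)

14469/1178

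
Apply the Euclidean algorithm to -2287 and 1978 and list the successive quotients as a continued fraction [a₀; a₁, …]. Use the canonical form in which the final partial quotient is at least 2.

[-2; 1, 5, 2, 2, 30, 2]

Apply division with remainder until the remainder is 0:
-2287 ÷ 1978 → quotient -2, remainder 1669
1978 ÷ 1669 → quotient 1, remainder 309
1669 ÷ 309 → quotient 5, remainder 124
309 ÷ 124 → quotient 2, remainder 61
124 ÷ 61 → quotient 2, remainder 2
61 ÷ 2 → quotient 30, remainder 1
2 ÷ 1 → quotient 2, remainder 0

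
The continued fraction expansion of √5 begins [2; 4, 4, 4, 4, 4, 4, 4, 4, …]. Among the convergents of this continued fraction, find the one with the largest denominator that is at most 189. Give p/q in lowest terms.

161/72

List convergents until the denominator exceeds the bound:
a_0 = 2: 2/1  (≤ bound)
a_1 = 4: 9/4  (≤ bound)
a_2 = 4: 38/17  (≤ bound)
a_3 = 4: 161/72  (≤ bound)
a_4 = 4: 682/305  (> 189, stop)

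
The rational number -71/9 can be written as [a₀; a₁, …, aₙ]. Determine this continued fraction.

[-8; 9]

-71 = -8·9 + 1, so a_0 = -8
9 = 9·1 + 0, so a_1 = 9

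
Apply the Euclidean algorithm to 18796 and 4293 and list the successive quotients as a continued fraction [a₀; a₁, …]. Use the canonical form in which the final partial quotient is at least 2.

[4; 2, 1, 1, 1, 4, 8, 14]

Apply division with remainder until the remainder is 0:
18796 ÷ 4293 → quotient 4, remainder 1624
4293 ÷ 1624 → quotient 2, remainder 1045
1624 ÷ 1045 → quotient 1, remainder 579
1045 ÷ 579 → quotient 1, remainder 466
579 ÷ 466 → quotient 1, remainder 113
466 ÷ 113 → quotient 4, remainder 14
113 ÷ 14 → quotient 8, remainder 1
14 ÷ 1 → quotient 14, remainder 0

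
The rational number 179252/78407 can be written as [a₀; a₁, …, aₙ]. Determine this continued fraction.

[2; 3, 2, 44, 50, 2, 2]

Run the Euclidean algorithm, recording each quotient:
179252 = 2·78407 + 22438, so a_0 = 2
78407 = 3·22438 + 11093, so a_1 = 3
22438 = 2·11093 + 252, so a_2 = 2
11093 = 44·252 + 5, so a_3 = 44
252 = 50·5 + 2, so a_4 = 50
5 = 2·2 + 1, so a_5 = 2
2 = 2·1 + 0, so a_6 = 2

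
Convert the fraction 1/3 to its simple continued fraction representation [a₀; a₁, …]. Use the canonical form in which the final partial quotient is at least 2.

[0; 3]

1 = 0·3 + 1, so a_0 = 0
3 = 3·1 + 0, so a_1 = 3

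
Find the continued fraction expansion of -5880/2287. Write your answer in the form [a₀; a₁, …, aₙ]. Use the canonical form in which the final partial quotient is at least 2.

[-3; 2, 3, 54, 6]

-5880 ÷ 2287 → quotient -3, remainder 981
2287 ÷ 981 → quotient 2, remainder 325
981 ÷ 325 → quotient 3, remainder 6
325 ÷ 6 → quotient 54, remainder 1
6 ÷ 1 → quotient 6, remainder 0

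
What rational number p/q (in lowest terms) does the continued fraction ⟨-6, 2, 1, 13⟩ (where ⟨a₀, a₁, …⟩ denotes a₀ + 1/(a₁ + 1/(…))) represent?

-232/41

Use the convergent recurrence hₖ = aₖ·hₖ₋₁ + hₖ₋₂ (and likewise for the denominators kₖ):
a_0 = -6: -6/1
a_1 = 2: -11/2
a_2 = 1: -17/3
a_3 = 13: -232/41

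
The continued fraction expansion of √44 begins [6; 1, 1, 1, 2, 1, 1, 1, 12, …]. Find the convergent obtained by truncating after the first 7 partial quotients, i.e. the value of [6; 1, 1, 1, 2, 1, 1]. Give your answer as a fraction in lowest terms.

a_0 = 6: 6/1
a_1 = 1: 7/1
a_2 = 1: 13/2
a_3 = 1: 20/3
a_4 = 2: 53/8
a_5 = 1: 73/11
a_6 = 1: 126/19

126/19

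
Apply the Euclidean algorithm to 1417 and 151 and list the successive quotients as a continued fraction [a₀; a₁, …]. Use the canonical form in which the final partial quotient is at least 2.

1417 ÷ 151 → quotient 9, remainder 58
151 ÷ 58 → quotient 2, remainder 35
58 ÷ 35 → quotient 1, remainder 23
35 ÷ 23 → quotient 1, remainder 12
23 ÷ 12 → quotient 1, remainder 11
12 ÷ 11 → quotient 1, remainder 1
11 ÷ 1 → quotient 11, remainder 0

[9; 2, 1, 1, 1, 1, 11]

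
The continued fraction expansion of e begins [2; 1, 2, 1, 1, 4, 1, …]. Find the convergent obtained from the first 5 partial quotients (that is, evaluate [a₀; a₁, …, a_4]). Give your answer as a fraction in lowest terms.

Compute successive convergents:
a_0 = 2: 2/1
a_1 = 1: 3/1
a_2 = 2: 8/3
a_3 = 1: 11/4
a_4 = 1: 19/7

19/7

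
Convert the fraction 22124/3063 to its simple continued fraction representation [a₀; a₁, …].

Repeatedly divide and take the remainder:
⌊22124/3063⌋ = 7, remainder 683
⌊3063/683⌋ = 4, remainder 331
⌊683/331⌋ = 2, remainder 21
⌊331/21⌋ = 15, remainder 16
⌊21/16⌋ = 1, remainder 5
⌊16/5⌋ = 3, remainder 1
⌊5/1⌋ = 5, remainder 0

[7; 4, 2, 15, 1, 3, 5]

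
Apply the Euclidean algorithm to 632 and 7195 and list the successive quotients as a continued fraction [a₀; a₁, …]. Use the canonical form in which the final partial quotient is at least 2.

[0; 11, 2, 1, 1, 1, 1, 48]

632 ÷ 7195 → quotient 0, remainder 632
7195 ÷ 632 → quotient 11, remainder 243
632 ÷ 243 → quotient 2, remainder 146
243 ÷ 146 → quotient 1, remainder 97
146 ÷ 97 → quotient 1, remainder 49
97 ÷ 49 → quotient 1, remainder 48
49 ÷ 48 → quotient 1, remainder 1
48 ÷ 1 → quotient 48, remainder 0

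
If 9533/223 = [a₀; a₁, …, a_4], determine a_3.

Repeatedly divide and take the remainder:
⌊9533/223⌋ = 42, remainder 167
⌊223/167⌋ = 1, remainder 56
⌊167/56⌋ = 2, remainder 55
⌊56/55⌋ = 1, remainder 1

1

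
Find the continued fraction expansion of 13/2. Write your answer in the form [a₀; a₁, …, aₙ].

[6; 2]

⌊13/2⌋ = 6, remainder 1
⌊2/1⌋ = 2, remainder 0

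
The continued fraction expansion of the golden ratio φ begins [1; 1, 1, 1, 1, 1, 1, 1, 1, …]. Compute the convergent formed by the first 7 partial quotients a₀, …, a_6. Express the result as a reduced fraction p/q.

21/13

a_0 = 1: 1/1
a_1 = 1: 2/1
a_2 = 1: 3/2
a_3 = 1: 5/3
a_4 = 1: 8/5
a_5 = 1: 13/8
a_6 = 1: 21/13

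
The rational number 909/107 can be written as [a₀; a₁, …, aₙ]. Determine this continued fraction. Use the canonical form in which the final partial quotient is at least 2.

⌊909/107⌋ = 8, remainder 53
⌊107/53⌋ = 2, remainder 1
⌊53/1⌋ = 53, remainder 0

[8; 2, 53]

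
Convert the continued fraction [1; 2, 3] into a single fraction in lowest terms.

Collapse the nested fraction from the inside out:
Start with 3.
2 + 1/(3/1) = 2 + 1/3 = 7/3
1 + 1/(7/3) = 1 + 3/7 = 10/7

10/7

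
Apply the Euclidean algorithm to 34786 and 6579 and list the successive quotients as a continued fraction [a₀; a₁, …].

Apply division with remainder until the remainder is 0:
⌊34786/6579⌋ = 5, remainder 1891
⌊6579/1891⌋ = 3, remainder 906
⌊1891/906⌋ = 2, remainder 79
⌊906/79⌋ = 11, remainder 37
⌊79/37⌋ = 2, remainder 5
⌊37/5⌋ = 7, remainder 2
⌊5/2⌋ = 2, remainder 1
⌊2/1⌋ = 2, remainder 0

[5; 3, 2, 11, 2, 7, 2, 2]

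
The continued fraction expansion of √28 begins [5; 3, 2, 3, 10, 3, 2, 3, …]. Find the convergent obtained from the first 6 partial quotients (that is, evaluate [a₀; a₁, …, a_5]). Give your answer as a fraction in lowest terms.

4048/765

a_0 = 5: 5/1
a_1 = 3: 16/3
a_2 = 2: 37/7
a_3 = 3: 127/24
a_4 = 10: 1307/247
a_5 = 3: 4048/765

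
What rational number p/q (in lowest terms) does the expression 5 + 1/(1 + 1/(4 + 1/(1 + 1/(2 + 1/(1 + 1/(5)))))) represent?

a_0 = 5: 5/1
a_1 = 1: 6/1
a_2 = 4: 29/5
a_3 = 1: 35/6
a_4 = 2: 99/17
a_5 = 1: 134/23
a_6 = 5: 769/132

769/132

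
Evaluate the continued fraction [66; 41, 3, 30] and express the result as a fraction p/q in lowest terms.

Start with 30.
3 + 1/(30/1) = 3 + 1/30 = 91/30
41 + 1/(91/30) = 41 + 30/91 = 3761/91
66 + 1/(3761/91) = 66 + 91/3761 = 248317/3761

248317/3761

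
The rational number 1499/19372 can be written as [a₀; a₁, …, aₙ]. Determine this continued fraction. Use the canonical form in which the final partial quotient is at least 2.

[0; 12, 1, 12, 28, 1, 3]

⌊1499/19372⌋ = 0, remainder 1499
⌊19372/1499⌋ = 12, remainder 1384
⌊1499/1384⌋ = 1, remainder 115
⌊1384/115⌋ = 12, remainder 4
⌊115/4⌋ = 28, remainder 3
⌊4/3⌋ = 1, remainder 1
⌊3/1⌋ = 3, remainder 0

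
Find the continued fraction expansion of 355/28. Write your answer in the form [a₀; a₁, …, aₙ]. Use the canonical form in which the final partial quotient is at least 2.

[12; 1, 2, 9]

355 = 12·28 + 19, so a_0 = 12
28 = 1·19 + 9, so a_1 = 1
19 = 2·9 + 1, so a_2 = 2
9 = 9·1 + 0, so a_3 = 9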